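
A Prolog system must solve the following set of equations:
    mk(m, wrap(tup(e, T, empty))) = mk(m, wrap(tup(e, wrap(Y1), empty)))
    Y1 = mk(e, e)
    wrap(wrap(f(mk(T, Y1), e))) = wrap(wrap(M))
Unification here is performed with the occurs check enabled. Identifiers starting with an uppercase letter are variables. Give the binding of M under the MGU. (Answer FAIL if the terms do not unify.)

f(mk(wrap(mk(e, e)), mk(e, e)), e)

Decompose mk/2: m = m,  wrap(tup(e, T, empty)) = wrap(tup(e, wrap(Y1), empty)).
Delete trivial equation m = m.
Decompose wrap/1: tup(e, T, empty) = tup(e, wrap(Y1), empty).
Decompose tup/3: e = e,  T = wrap(Y1),  empty = empty.
Delete trivial equation e = e.
Bind T := wrap(Y1); substituting into the one remaining equation that mentions T gives: wrap(wrap(f(mk(wrap(Y1), Y1), e))) = wrap(wrap(M)).
Delete trivial equation empty = empty.
Bind Y1 := mk(e, e); substituting into the remaining equation gives: wrap(wrap(f(mk(wrap(mk(e, e)), mk(e, e)), e))) = wrap(wrap(M)). Substituting into the earlier binding gives T := wrap(mk(e, e)).
Decompose wrap/1: wrap(f(mk(wrap(mk(e, e)), mk(e, e)), e)) = wrap(M).
Decompose wrap/1: f(mk(wrap(mk(e, e)), mk(e, e)), e) = M.
Bind M := f(mk(wrap(mk(e, e)), mk(e, e)), e).
MGU = { T = wrap(mk(e, e)), Y1 = mk(e, e), M = f(mk(wrap(mk(e, e)), mk(e, e)), e) }, so M = f(mk(wrap(mk(e, e)), mk(e, e)), e).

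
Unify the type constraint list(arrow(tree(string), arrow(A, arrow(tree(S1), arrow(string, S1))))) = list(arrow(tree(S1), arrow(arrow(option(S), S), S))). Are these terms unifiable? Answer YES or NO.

Decompose list/1: arrow(tree(string), arrow(A, arrow(tree(S1), arrow(string, S1)))) = arrow(tree(S1), arrow(arrow(option(S), S), S)).
Decompose arrow/2: tree(string) = tree(S1),  arrow(A, arrow(tree(S1), arrow(string, S1))) = arrow(arrow(option(S), S), S).
Decompose tree/1: string = S1.
Bind S1 := string; substituting into the remaining equation gives: arrow(A, arrow(tree(string), arrow(string, string))) = arrow(arrow(option(S), S), S).
Decompose arrow/2: A = arrow(option(S), S),  arrow(tree(string), arrow(string, string)) = S.
Bind A := arrow(option(S), S); no other remaining equation mentions A.
Bind S := arrow(tree(string), arrow(string, string)). Substituting into the earlier binding gives A := arrow(option(arrow(tree(string), arrow(string, string))), arrow(tree(string), arrow(string, string))).
No equations remain and no clash or occurs-check failure arose, so a unifier exists.

YES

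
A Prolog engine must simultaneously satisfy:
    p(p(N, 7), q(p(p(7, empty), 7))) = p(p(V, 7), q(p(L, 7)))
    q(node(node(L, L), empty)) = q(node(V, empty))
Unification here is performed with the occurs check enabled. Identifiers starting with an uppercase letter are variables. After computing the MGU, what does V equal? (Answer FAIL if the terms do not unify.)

Decompose p/2: p(N, 7) = p(V, 7),  q(p(p(7, empty), 7)) = q(p(L, 7)).
Decompose p/2: N = V,  7 = 7.
Bind N := V; no other remaining equation mentions N.
Delete trivial equation 7 = 7.
Decompose q/1: p(p(7, empty), 7) = p(L, 7).
Decompose p/2: p(7, empty) = L,  7 = 7.
Bind L := p(7, empty); substituting into the one remaining equation that mentions L gives: q(node(node(p(7, empty), p(7, empty)), empty)) = q(node(V, empty)).
Delete trivial equation 7 = 7.
Decompose q/1: node(node(p(7, empty), p(7, empty)), empty) = node(V, empty).
Decompose node/2: node(p(7, empty), p(7, empty)) = V,  empty = empty.
Bind V := node(p(7, empty), p(7, empty)); no other remaining equation mentions V. Substituting into the earlier binding gives N := node(p(7, empty), p(7, empty)).
Delete trivial equation empty = empty.
MGU = { N ↦ node(p(7, empty), p(7, empty)), L ↦ p(7, empty), V ↦ node(p(7, empty), p(7, empty)) }, so V ↦ node(p(7, empty), p(7, empty)).

node(p(7, empty), p(7, empty))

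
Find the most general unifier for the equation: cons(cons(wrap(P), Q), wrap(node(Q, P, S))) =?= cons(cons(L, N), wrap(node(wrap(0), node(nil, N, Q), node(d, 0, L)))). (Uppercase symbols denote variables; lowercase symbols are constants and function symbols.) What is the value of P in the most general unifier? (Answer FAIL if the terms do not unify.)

Decompose cons/2: cons(wrap(P), Q) =?= cons(L, N),  wrap(node(Q, P, S)) =?= wrap(node(wrap(0), node(nil, N, Q), node(d, 0, L))).
Decompose cons/2: wrap(P) =?= L,  Q =?= N.
Bind L := wrap(P); substituting into the one remaining equation that mentions L gives: wrap(node(Q, P, S)) =?= wrap(node(wrap(0), node(nil, N, Q), node(d, 0, wrap(P)))).
Bind Q := N; substituting into the remaining equation gives: wrap(node(N, P, S)) =?= wrap(node(wrap(0), node(nil, N, N), node(d, 0, wrap(P)))).
Decompose wrap/1: node(N, P, S) =?= node(wrap(0), node(nil, N, N), node(d, 0, wrap(P))).
Decompose node/3: N =?= wrap(0),  P =?= node(nil, N, N),  S =?= node(d, 0, wrap(P)).
Bind N := wrap(0); substituting into the one remaining equation that mentions N gives: P =?= node(nil, wrap(0), wrap(0)). Substituting into the earlier binding gives Q := wrap(0).
Bind P := node(nil, wrap(0), wrap(0)); substituting into the remaining equation gives: S =?= node(d, 0, wrap(node(nil, wrap(0), wrap(0)))). Substituting into the earlier binding gives L := wrap(node(nil, wrap(0), wrap(0))).
Bind S := node(d, 0, wrap(node(nil, wrap(0), wrap(0)))).
MGU = { L -> wrap(node(nil, wrap(0), wrap(0))), Q -> wrap(0), N -> wrap(0), P -> node(nil, wrap(0), wrap(0)), S -> node(d, 0, wrap(node(nil, wrap(0), wrap(0)))) }, so P -> node(nil, wrap(0), wrap(0)).

node(nil, wrap(0), wrap(0))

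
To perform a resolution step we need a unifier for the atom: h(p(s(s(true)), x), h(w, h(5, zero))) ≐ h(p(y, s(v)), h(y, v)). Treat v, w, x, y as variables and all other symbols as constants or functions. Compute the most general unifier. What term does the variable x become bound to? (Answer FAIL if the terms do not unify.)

Decompose h/2: p(s(s(true)), x) ≐ p(y, s(v)),  h(w, h(5, zero)) ≐ h(y, v).
Decompose p/2: s(s(true)) ≐ y,  x ≐ s(v).
Bind y := s(s(true)); substituting into the one remaining equation that mentions y gives: h(w, h(5, zero)) ≐ h(s(s(true)), v).
Bind x := s(v); no other remaining equation mentions x.
Decompose h/2: w ≐ s(s(true)),  h(5, zero) ≐ v.
Bind w := s(s(true)); no other remaining equation mentions w.
Bind v := h(5, zero). Substituting into the earlier binding gives x := s(h(5, zero)).
MGU = { y ↦ s(s(true)), x ↦ s(h(5, zero)), w ↦ s(s(true)), v ↦ h(5, zero) }, so x ↦ s(h(5, zero)).

s(h(5, zero))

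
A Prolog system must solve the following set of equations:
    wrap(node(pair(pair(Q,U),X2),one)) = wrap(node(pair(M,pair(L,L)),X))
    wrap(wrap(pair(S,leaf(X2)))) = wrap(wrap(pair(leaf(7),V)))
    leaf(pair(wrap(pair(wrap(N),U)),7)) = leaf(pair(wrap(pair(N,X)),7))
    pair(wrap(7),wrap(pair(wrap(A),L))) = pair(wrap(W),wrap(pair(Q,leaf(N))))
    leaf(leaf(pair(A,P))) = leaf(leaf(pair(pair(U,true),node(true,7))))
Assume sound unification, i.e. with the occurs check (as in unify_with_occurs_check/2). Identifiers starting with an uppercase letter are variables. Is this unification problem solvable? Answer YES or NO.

NO

Decompose wrap/1: node(pair(pair(Q,U),X2),one) = node(pair(M,pair(L,L)),X).
Decompose node/2: pair(pair(Q,U),X2) = pair(M,pair(L,L)),  one = X.
Decompose pair/2: pair(Q,U) = M,  X2 = pair(L,L).
Bind M := pair(Q,U); no other remaining equation mentions M.
Bind X2 := pair(L,L); substituting into the one remaining equation that mentions X2 gives: wrap(wrap(pair(S,leaf(pair(L,L))))) = wrap(wrap(pair(leaf(7),V))).
Bind X := one; substituting into the one remaining equation that mentions X gives: leaf(pair(wrap(pair(wrap(N),U)),7)) = leaf(pair(wrap(pair(N,one)),7)).
Decompose wrap/1: wrap(pair(S,leaf(pair(L,L)))) = wrap(pair(leaf(7),V)).
Decompose wrap/1: pair(S,leaf(pair(L,L))) = pair(leaf(7),V).
Decompose pair/2: S = leaf(7),  leaf(pair(L,L)) = V.
Bind S := leaf(7); no other remaining equation mentions S.
Bind V := leaf(pair(L,L)); no other remaining equation mentions V.
Decompose leaf/1: pair(wrap(pair(wrap(N),U)),7) = pair(wrap(pair(N,one)),7).
Decompose pair/2: wrap(pair(wrap(N),U)) = wrap(pair(N,one)),  7 = 7.
Decompose wrap/1: pair(wrap(N),U) = pair(N,one).
Decompose pair/2: wrap(N) = N,  U = one.
Occurs check fails: N occurs in wrap(N); the equation N = wrap(N) has no finite solution.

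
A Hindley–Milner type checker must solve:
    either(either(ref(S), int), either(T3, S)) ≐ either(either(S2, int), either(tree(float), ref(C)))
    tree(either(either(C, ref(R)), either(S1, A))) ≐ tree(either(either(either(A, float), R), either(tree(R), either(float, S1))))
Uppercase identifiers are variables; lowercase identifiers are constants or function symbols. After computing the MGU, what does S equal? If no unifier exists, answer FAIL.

Decompose either/2: either(ref(S), int) ≐ either(S2, int),  either(T3, S) ≐ either(tree(float), ref(C)).
Decompose either/2: ref(S) ≐ S2,  int ≐ int.
Bind S2 := ref(S); no other remaining equation mentions S2.
Delete trivial equation int ≐ int.
Decompose either/2: T3 ≐ tree(float),  S ≐ ref(C).
Bind T3 := tree(float); no other remaining equation mentions T3.
Bind S := ref(C); no other remaining equation mentions S. Substituting into the earlier binding gives S2 := ref(ref(C)).
Decompose tree/1: either(either(C, ref(R)), either(S1, A)) ≐ either(either(either(A, float), R), either(tree(R), either(float, S1))).
Decompose either/2: either(C, ref(R)) ≐ either(either(A, float), R),  either(S1, A) ≐ either(tree(R), either(float, S1)).
Decompose either/2: C ≐ either(A, float),  ref(R) ≐ R.
Bind C := either(A, float); no other remaining equation mentions C. Substituting into the earlier bindings gives S2 := ref(ref(either(A, float))), S := ref(either(A, float)).
Occurs check fails: R occurs in ref(R); the equation R ≐ ref(R) has no finite solution.

FAIL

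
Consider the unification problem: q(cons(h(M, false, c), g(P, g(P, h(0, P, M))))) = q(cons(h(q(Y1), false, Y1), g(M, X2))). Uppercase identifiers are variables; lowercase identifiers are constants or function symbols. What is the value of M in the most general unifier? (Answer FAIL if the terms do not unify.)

q(c)

Decompose q/1: cons(h(M, false, c), g(P, g(P, h(0, P, M)))) = cons(h(q(Y1), false, Y1), g(M, X2)).
Decompose cons/2: h(M, false, c) = h(q(Y1), false, Y1),  g(P, g(P, h(0, P, M))) = g(M, X2).
Decompose h/3: M = q(Y1),  false = false,  c = Y1.
Bind M := q(Y1); substituting into the one remaining equation that mentions M gives: g(P, g(P, h(0, P, q(Y1)))) = g(q(Y1), X2).
Delete trivial equation false = false.
Bind Y1 := c; substituting into the remaining equation gives: g(P, g(P, h(0, P, q(c)))) = g(q(c), X2). Substituting into the earlier binding gives M := q(c).
Decompose g/2: P = q(c),  g(P, h(0, P, q(c))) = X2.
Bind P := q(c); substituting into the remaining equation gives: g(q(c), h(0, q(c), q(c))) = X2.
Bind X2 := g(q(c), h(0, q(c), q(c))).
MGU = { M ↦ q(c), Y1 ↦ c, P ↦ q(c), X2 ↦ g(q(c), h(0, q(c), q(c))) }, so M ↦ q(c).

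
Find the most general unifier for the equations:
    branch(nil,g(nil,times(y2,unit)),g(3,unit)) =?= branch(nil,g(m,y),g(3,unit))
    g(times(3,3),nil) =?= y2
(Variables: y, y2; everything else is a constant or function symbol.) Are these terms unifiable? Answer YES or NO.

Decompose branch/3: nil =?= nil,  g(nil,times(y2,unit)) =?= g(m,y),  g(3,unit) =?= g(3,unit).
Delete trivial equation nil =?= nil.
Decompose g/2: nil =?= m,  times(y2,unit) =?= y.
Clash: constants nil and m differ; no unifier exists.

NO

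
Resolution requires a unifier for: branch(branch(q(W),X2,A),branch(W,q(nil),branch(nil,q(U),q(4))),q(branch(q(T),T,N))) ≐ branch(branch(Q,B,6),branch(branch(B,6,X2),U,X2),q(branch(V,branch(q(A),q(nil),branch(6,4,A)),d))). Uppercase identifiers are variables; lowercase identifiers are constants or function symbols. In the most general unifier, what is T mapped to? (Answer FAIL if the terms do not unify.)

Decompose branch/3: branch(q(W),X2,A) ≐ branch(Q,B,6),  branch(W,q(nil),branch(nil,q(U),q(4))) ≐ branch(branch(B,6,X2),U,X2),  q(branch(q(T),T,N)) ≐ q(branch(V,branch(q(A),q(nil),branch(6,4,A)),d)).
Decompose branch/3: q(W) ≐ Q,  X2 ≐ B,  A ≐ 6.
Bind Q := q(W); no other remaining equation mentions Q.
Bind X2 := B; substituting into the one remaining equation that mentions X2 gives: branch(W,q(nil),branch(nil,q(U),q(4))) ≐ branch(branch(B,6,B),U,B).
Bind A := 6; substituting into the one remaining equation that mentions A gives: q(branch(q(T),T,N)) ≐ q(branch(V,branch(q(6),q(nil),branch(6,4,6)),d)).
Decompose branch/3: W ≐ branch(B,6,B),  q(nil) ≐ U,  branch(nil,q(U),q(4)) ≐ B.
Bind W := branch(B,6,B); no other remaining equation mentions W. Substituting into the earlier binding gives Q := q(branch(B,6,B)).
Bind U := q(nil); substituting into the one remaining equation that mentions U gives: branch(nil,q(q(nil)),q(4)) ≐ B.
Bind B := branch(nil,q(q(nil)),q(4)); no other remaining equation mentions B. Substituting into the earlier bindings gives Q := q(branch(branch(nil,q(q(nil)),q(4)),6,branch(nil,q(q(nil)),q(4)))), X2 := branch(nil,q(q(nil)),q(4)), W := branch(branch(nil,q(q(nil)),q(4)),6,branch(nil,q(q(nil)),q(4))).
Decompose q/1: branch(q(T),T,N) ≐ branch(V,branch(q(6),q(nil),branch(6,4,6)),d).
Decompose branch/3: q(T) ≐ V,  T ≐ branch(q(6),q(nil),branch(6,4,6)),  N ≐ d.
Bind V := q(T); no other remaining equation mentions V.
Bind T := branch(q(6),q(nil),branch(6,4,6)); no other remaining equation mentions T. Substituting into the earlier binding gives V := q(branch(q(6),q(nil),branch(6,4,6))).
Bind N := d.
MGU = { Q := q(branch(branch(nil,q(q(nil)),q(4)),6,branch(nil,q(q(nil)),q(4)))), X2 := branch(nil,q(q(nil)),q(4)), A := 6, W := branch(branch(nil,q(q(nil)),q(4)),6,branch(nil,q(q(nil)),q(4))), U := q(nil), B := branch(nil,q(q(nil)),q(4)), V := q(branch(q(6),q(nil),branch(6,4,6))), T := branch(q(6),q(nil),branch(6,4,6)), N := d }, so T := branch(q(6),q(nil),branch(6,4,6)).

branch(q(6),q(nil),branch(6,4,6))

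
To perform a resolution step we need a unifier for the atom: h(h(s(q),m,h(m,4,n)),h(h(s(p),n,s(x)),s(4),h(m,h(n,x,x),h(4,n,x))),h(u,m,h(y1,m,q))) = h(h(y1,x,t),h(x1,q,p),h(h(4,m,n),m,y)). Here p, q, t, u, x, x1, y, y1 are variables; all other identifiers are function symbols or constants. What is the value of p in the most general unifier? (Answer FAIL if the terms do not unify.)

Decompose h/3: h(s(q),m,h(m,4,n)) = h(y1,x,t),  h(h(s(p),n,s(x)),s(4),h(m,h(n,x,x),h(4,n,x))) = h(x1,q,p),  h(u,m,h(y1,m,q)) = h(h(4,m,n),m,y).
Decompose h/3: s(q) = y1,  m = x,  h(m,4,n) = t.
Bind y1 := s(q); substituting into the one remaining equation that mentions y1 gives: h(u,m,h(s(q),m,q)) = h(h(4,m,n),m,y).
Bind x := m; substituting into the one remaining equation that mentions x gives: h(h(s(p),n,s(m)),s(4),h(m,h(n,m,m),h(4,n,m))) = h(x1,q,p).
Bind t := h(m,4,n); no other remaining equation mentions t.
Decompose h/3: h(s(p),n,s(m)) = x1,  s(4) = q,  h(m,h(n,m,m),h(4,n,m)) = p.
Bind x1 := h(s(p),n,s(m)); no other remaining equation mentions x1.
Bind q := s(4); substituting into the one remaining equation that mentions q gives: h(u,m,h(s(s(4)),m,s(4))) = h(h(4,m,n),m,y). Substituting into the earlier binding gives y1 := s(s(4)).
Bind p := h(m,h(n,m,m),h(4,n,m)); no other remaining equation mentions p. Substituting into the earlier binding gives x1 := h(s(h(m,h(n,m,m),h(4,n,m))),n,s(m)).
Decompose h/3: u = h(4,m,n),  m = m,  h(s(s(4)),m,s(4)) = y.
Bind u := h(4,m,n); no other remaining equation mentions u.
Delete trivial equation m = m.
Bind y := h(s(s(4)),m,s(4)).
MGU = { y1 ↦ s(s(4)), x ↦ m, t ↦ h(m,4,n), x1 ↦ h(s(h(m,h(n,m,m),h(4,n,m))),n,s(m)), q ↦ s(4), p ↦ h(m,h(n,m,m),h(4,n,m)), u ↦ h(4,m,n), y ↦ h(s(s(4)),m,s(4)) }, so p ↦ h(m,h(n,m,m),h(4,n,m)).

h(m,h(n,m,m),h(4,n,m))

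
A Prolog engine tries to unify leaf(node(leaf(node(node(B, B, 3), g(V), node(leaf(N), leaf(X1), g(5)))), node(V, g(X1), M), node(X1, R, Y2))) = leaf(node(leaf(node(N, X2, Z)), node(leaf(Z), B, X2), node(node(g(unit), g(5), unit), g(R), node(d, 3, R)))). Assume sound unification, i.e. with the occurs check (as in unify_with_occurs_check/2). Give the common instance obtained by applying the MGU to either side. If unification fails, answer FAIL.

FAIL

Decompose leaf/1: node(leaf(node(node(B, B, 3), g(V), node(leaf(N), leaf(X1), g(5)))), node(V, g(X1), M), node(X1, R, Y2)) = node(leaf(node(N, X2, Z)), node(leaf(Z), B, X2), node(node(g(unit), g(5), unit), g(R), node(d, 3, R))).
Decompose node/3: leaf(node(node(B, B, 3), g(V), node(leaf(N), leaf(X1), g(5)))) = leaf(node(N, X2, Z)),  node(V, g(X1), M) = node(leaf(Z), B, X2),  node(X1, R, Y2) = node(node(g(unit), g(5), unit), g(R), node(d, 3, R)).
Decompose leaf/1: node(node(B, B, 3), g(V), node(leaf(N), leaf(X1), g(5))) = node(N, X2, Z).
Decompose node/3: node(B, B, 3) = N,  g(V) = X2,  node(leaf(N), leaf(X1), g(5)) = Z.
Bind N := node(B, B, 3); substituting into the one remaining equation that mentions N gives: node(leaf(node(B, B, 3)), leaf(X1), g(5)) = Z.
Bind X2 := g(V); substituting into the one remaining equation that mentions X2 gives: node(V, g(X1), M) = node(leaf(Z), B, g(V)).
Bind Z := node(leaf(node(B, B, 3)), leaf(X1), g(5)); substituting into the one remaining equation that mentions Z gives: node(V, g(X1), M) = node(leaf(node(leaf(node(B, B, 3)), leaf(X1), g(5))), B, g(V)).
Decompose node/3: V = leaf(node(leaf(node(B, B, 3)), leaf(X1), g(5))),  g(X1) = B,  M = g(V).
Bind V := leaf(node(leaf(node(B, B, 3)), leaf(X1), g(5))); substituting into the one remaining equation that mentions V gives: M = g(leaf(node(leaf(node(B, B, 3)), leaf(X1), g(5)))). Substituting into the earlier binding gives X2 := g(leaf(node(leaf(node(B, B, 3)), leaf(X1), g(5)))).
Bind B := g(X1); substituting into the one remaining equation that mentions B gives: M = g(leaf(node(leaf(node(g(X1), g(X1), 3)), leaf(X1), g(5)))). Substituting into the earlier bindings gives N := node(g(X1), g(X1), 3), X2 := g(leaf(node(leaf(node(g(X1), g(X1), 3)), leaf(X1), g(5)))), Z := node(leaf(node(g(X1), g(X1), 3)), leaf(X1), g(5)), V := leaf(node(leaf(node(g(X1), g(X1), 3)), leaf(X1), g(5))).
Bind M := g(leaf(node(leaf(node(g(X1), g(X1), 3)), leaf(X1), g(5)))); no other remaining equation mentions M.
Decompose node/3: X1 = node(g(unit), g(5), unit),  R = g(R),  Y2 = node(d, 3, R).
Bind X1 := node(g(unit), g(5), unit); no other remaining equation mentions X1. Substituting into the earlier bindings gives N := node(g(node(g(unit), g(5), unit)), g(node(g(unit), g(5), unit)), 3), X2 := g(leaf(node(leaf(node(g(node(g(unit), g(5), unit)), g(node(g(unit), g(5), unit)), 3)), leaf(node(g(unit), g(5), unit)), g(5)))), Z := node(leaf(node(g(node(g(unit), g(5), unit)), g(node(g(unit), g(5), unit)), 3)), leaf(node(g(unit), g(5), unit)), g(5)), V := leaf(node(leaf(node(g(node(g(unit), g(5), unit)), g(node(g(unit), g(5), unit)), 3)), leaf(node(g(unit), g(5), unit)), g(5))), B := g(node(g(unit), g(5), unit)), M := g(leaf(node(leaf(node(g(node(g(unit), g(5), unit)), g(node(g(unit), g(5), unit)), 3)), leaf(node(g(unit), g(5), unit)), g(5)))).
Occurs check fails: R occurs in g(R); the equation R = g(R) has no finite solution.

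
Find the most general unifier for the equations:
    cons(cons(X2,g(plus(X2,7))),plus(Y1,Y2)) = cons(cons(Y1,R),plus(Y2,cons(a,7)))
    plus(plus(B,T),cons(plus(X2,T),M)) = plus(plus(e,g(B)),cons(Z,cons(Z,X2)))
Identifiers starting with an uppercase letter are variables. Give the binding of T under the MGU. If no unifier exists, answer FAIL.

g(e)

Decompose cons/2: cons(X2,g(plus(X2,7))) = cons(Y1,R),  plus(Y1,Y2) = plus(Y2,cons(a,7)).
Decompose cons/2: X2 = Y1,  g(plus(X2,7)) = R.
Bind X2 := Y1; substituting into the 2 remaining equations that mention X2 gives: g(plus(Y1,7)) = R,  plus(plus(B,T),cons(plus(Y1,T),M)) = plus(plus(e,g(B)),cons(Z,cons(Z,Y1))).
Bind R := g(plus(Y1,7)); no other remaining equation mentions R.
Decompose plus/2: Y1 = Y2,  Y2 = cons(a,7).
Bind Y1 := Y2; substituting into the one remaining equation that mentions Y1 gives: plus(plus(B,T),cons(plus(Y2,T),M)) = plus(plus(e,g(B)),cons(Z,cons(Z,Y2))). Substituting into the earlier bindings gives X2 := Y2, R := g(plus(Y2,7)).
Bind Y2 := cons(a,7); substituting into the remaining equation gives: plus(plus(B,T),cons(plus(cons(a,7),T),M)) = plus(plus(e,g(B)),cons(Z,cons(Z,cons(a,7)))). Substituting into the earlier bindings gives X2 := cons(a,7), R := g(plus(cons(a,7),7)), Y1 := cons(a,7).
Decompose plus/2: plus(B,T) = plus(e,g(B)),  cons(plus(cons(a,7),T),M) = cons(Z,cons(Z,cons(a,7))).
Decompose plus/2: B = e,  T = g(B).
Bind B := e; substituting into the one remaining equation that mentions B gives: T = g(e).
Bind T := g(e); substituting into the remaining equation gives: cons(plus(cons(a,7),g(e)),M) = cons(Z,cons(Z,cons(a,7))).
Decompose cons/2: plus(cons(a,7),g(e)) = Z,  M = cons(Z,cons(a,7)).
Bind Z := plus(cons(a,7),g(e)); substituting into the remaining equation gives: M = cons(plus(cons(a,7),g(e)),cons(a,7)).
Bind M := cons(plus(cons(a,7),g(e)),cons(a,7)).
MGU = { X2 -> cons(a,7), R -> g(plus(cons(a,7),7)), Y1 -> cons(a,7), Y2 -> cons(a,7), B -> e, T -> g(e), Z -> plus(cons(a,7),g(e)), M -> cons(plus(cons(a,7),g(e)),cons(a,7)) }, so T -> g(e).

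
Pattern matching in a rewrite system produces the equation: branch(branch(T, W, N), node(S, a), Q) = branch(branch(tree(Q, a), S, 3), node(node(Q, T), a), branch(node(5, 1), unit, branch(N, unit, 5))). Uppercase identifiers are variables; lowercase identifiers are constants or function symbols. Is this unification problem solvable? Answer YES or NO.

Decompose branch/3: branch(T, W, N) = branch(tree(Q, a), S, 3),  node(S, a) = node(node(Q, T), a),  Q = branch(node(5, 1), unit, branch(N, unit, 5)).
Decompose branch/3: T = tree(Q, a),  W = S,  N = 3.
Bind T := tree(Q, a); substituting into the one remaining equation that mentions T gives: node(S, a) = node(node(Q, tree(Q, a)), a).
Bind W := S; no other remaining equation mentions W.
Bind N := 3; substituting into the one remaining equation that mentions N gives: Q = branch(node(5, 1), unit, branch(3, unit, 5)).
Decompose node/2: S = node(Q, tree(Q, a)),  a = a.
Bind S := node(Q, tree(Q, a)); no other remaining equation mentions S. Substituting into the earlier binding gives W := node(Q, tree(Q, a)).
Delete trivial equation a = a.
Bind Q := branch(node(5, 1), unit, branch(3, unit, 5)). Substituting into the earlier bindings gives T := tree(branch(node(5, 1), unit, branch(3, unit, 5)), a), W := node(branch(node(5, 1), unit, branch(3, unit, 5)), tree(branch(node(5, 1), unit, branch(3, unit, 5)), a)), S := node(branch(node(5, 1), unit, branch(3, unit, 5)), tree(branch(node(5, 1), unit, branch(3, unit, 5)), a)).
No equations remain and no clash or occurs-check failure arose, so a unifier exists.

YES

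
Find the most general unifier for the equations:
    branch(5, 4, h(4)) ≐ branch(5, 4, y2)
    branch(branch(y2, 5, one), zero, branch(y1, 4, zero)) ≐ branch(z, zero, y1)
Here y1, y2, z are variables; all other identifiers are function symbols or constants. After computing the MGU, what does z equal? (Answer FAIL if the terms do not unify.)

Decompose branch/3: 5 ≐ 5,  4 ≐ 4,  h(4) ≐ y2.
Delete trivial equation 5 ≐ 5.
Delete trivial equation 4 ≐ 4.
Bind y2 := h(4); substituting into the remaining equation gives: branch(branch(h(4), 5, one), zero, branch(y1, 4, zero)) ≐ branch(z, zero, y1).
Decompose branch/3: branch(h(4), 5, one) ≐ z,  zero ≐ zero,  branch(y1, 4, zero) ≐ y1.
Bind z := branch(h(4), 5, one); no other remaining equation mentions z.
Delete trivial equation zero ≐ zero.
Occurs check fails: y1 occurs in branch(y1, 4, zero); the equation y1 ≐ branch(y1, 4, zero) has no finite solution.

FAIL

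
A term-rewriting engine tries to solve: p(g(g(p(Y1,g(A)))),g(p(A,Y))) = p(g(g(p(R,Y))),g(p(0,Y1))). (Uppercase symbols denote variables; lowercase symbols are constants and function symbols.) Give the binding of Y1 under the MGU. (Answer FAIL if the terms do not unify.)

g(0)

Decompose p/2: g(g(p(Y1,g(A)))) = g(g(p(R,Y))),  g(p(A,Y)) = g(p(0,Y1)).
Decompose g/1: g(p(Y1,g(A))) = g(p(R,Y)).
Decompose g/1: p(Y1,g(A)) = p(R,Y).
Decompose p/2: Y1 = R,  g(A) = Y.
Bind Y1 := R; substituting into the one remaining equation that mentions Y1 gives: g(p(A,Y)) = g(p(0,R)).
Bind Y := g(A); substituting into the remaining equation gives: g(p(A,g(A))) = g(p(0,R)).
Decompose g/1: p(A,g(A)) = p(0,R).
Decompose p/2: A = 0,  g(A) = R.
Bind A := 0; substituting into the remaining equation gives: g(0) = R. Substituting into the earlier binding gives Y := g(0).
Bind R := g(0). Substituting into the earlier binding gives Y1 := g(0).
MGU = { Y1 := g(0), Y := g(0), A := 0, R := g(0) }, so Y1 := g(0).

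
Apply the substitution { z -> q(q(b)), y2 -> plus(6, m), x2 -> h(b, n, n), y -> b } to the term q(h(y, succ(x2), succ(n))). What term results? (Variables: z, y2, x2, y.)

Replace each occurrence of x2 with h(b, n, n).
Replace each occurrence of y with b.
Result: q(h(b, succ(h(b, n, n)), succ(n))).

q(h(b, succ(h(b, n, n)), succ(n)))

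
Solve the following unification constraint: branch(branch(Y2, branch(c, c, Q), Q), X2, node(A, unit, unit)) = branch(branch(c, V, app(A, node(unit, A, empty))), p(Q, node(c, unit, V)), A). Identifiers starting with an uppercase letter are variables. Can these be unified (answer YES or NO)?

Decompose branch/3: branch(Y2, branch(c, c, Q), Q) = branch(c, V, app(A, node(unit, A, empty))),  X2 = p(Q, node(c, unit, V)),  node(A, unit, unit) = A.
Decompose branch/3: Y2 = c,  branch(c, c, Q) = V,  Q = app(A, node(unit, A, empty)).
Bind Y2 := c; no other remaining equation mentions Y2.
Bind V := branch(c, c, Q); substituting into the one remaining equation that mentions V gives: X2 = p(Q, node(c, unit, branch(c, c, Q))).
Bind Q := app(A, node(unit, A, empty)); substituting into the one remaining equation that mentions Q gives: X2 = p(app(A, node(unit, A, empty)), node(c, unit, branch(c, c, app(A, node(unit, A, empty))))). Substituting into the earlier binding gives V := branch(c, c, app(A, node(unit, A, empty))).
Bind X2 := p(app(A, node(unit, A, empty)), node(c, unit, branch(c, c, app(A, node(unit, A, empty))))); no other remaining equation mentions X2.
Occurs check fails: A occurs in node(A, unit, unit); the equation A = node(A, unit, unit) has no finite solution.

NO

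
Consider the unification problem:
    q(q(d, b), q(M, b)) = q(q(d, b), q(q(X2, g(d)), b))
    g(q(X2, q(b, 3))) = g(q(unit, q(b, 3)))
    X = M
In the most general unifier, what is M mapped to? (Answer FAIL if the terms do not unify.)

Decompose q/2: q(d, b) = q(d, b),  q(M, b) = q(q(X2, g(d)), b).
Delete trivial equation q(d, b) = q(d, b).
Decompose q/2: M = q(X2, g(d)),  b = b.
Bind M := q(X2, g(d)); substituting into the one remaining equation that mentions M gives: X = q(X2, g(d)).
Delete trivial equation b = b.
Decompose g/1: q(X2, q(b, 3)) = q(unit, q(b, 3)).
Decompose q/2: X2 = unit,  q(b, 3) = q(b, 3).
Bind X2 := unit; substituting into the one remaining equation that mentions X2 gives: X = q(unit, g(d)). Substituting into the earlier binding gives M := q(unit, g(d)).
Delete trivial equation q(b, 3) = q(b, 3).
Bind X := q(unit, g(d)).
MGU = { M ↦ q(unit, g(d)), X2 ↦ unit, X ↦ q(unit, g(d)) }, so M ↦ q(unit, g(d)).

q(unit, g(d))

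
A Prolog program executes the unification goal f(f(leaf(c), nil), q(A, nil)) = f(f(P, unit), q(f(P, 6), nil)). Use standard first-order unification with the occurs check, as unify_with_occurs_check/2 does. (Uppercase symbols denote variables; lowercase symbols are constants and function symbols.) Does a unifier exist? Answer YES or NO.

Decompose f/2: f(leaf(c), nil) = f(P, unit),  q(A, nil) = q(f(P, 6), nil).
Decompose f/2: leaf(c) = P,  nil = unit.
Bind P := leaf(c); substituting into the one remaining equation that mentions P gives: q(A, nil) = q(f(leaf(c), 6), nil).
Clash: constants nil and unit differ; no unifier exists.

NO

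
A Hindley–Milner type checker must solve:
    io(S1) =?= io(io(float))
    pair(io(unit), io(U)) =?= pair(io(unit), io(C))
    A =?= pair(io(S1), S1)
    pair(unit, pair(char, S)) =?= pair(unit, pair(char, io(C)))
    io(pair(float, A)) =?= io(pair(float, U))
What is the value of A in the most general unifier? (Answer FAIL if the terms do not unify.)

Decompose io/1: S1 =?= io(float).
Bind S1 := io(float); substituting into the one remaining equation that mentions S1 gives: A =?= pair(io(io(float)), io(float)).
Decompose pair/2: io(unit) =?= io(unit),  io(U) =?= io(C).
Delete trivial equation io(unit) =?= io(unit).
Decompose io/1: U =?= C.
Bind U := C; substituting into the one remaining equation that mentions U gives: io(pair(float, A)) =?= io(pair(float, C)).
Bind A := pair(io(io(float)), io(float)); substituting into the one remaining equation that mentions A gives: io(pair(float, pair(io(io(float)), io(float)))) =?= io(pair(float, C)).
Decompose pair/2: unit =?= unit,  pair(char, S) =?= pair(char, io(C)).
Delete trivial equation unit =?= unit.
Decompose pair/2: char =?= char,  S =?= io(C).
Delete trivial equation char =?= char.
Bind S := io(C); no other remaining equation mentions S.
Decompose io/1: pair(float, pair(io(io(float)), io(float))) =?= pair(float, C).
Decompose pair/2: float =?= float,  pair(io(io(float)), io(float)) =?= C.
Delete trivial equation float =?= float.
Bind C := pair(io(io(float)), io(float)). Substituting into the earlier bindings gives U := pair(io(io(float)), io(float)), S := io(pair(io(io(float)), io(float))).
MGU = { S1 -> io(float), U -> pair(io(io(float)), io(float)), A -> pair(io(io(float)), io(float)), S -> io(pair(io(io(float)), io(float))), C -> pair(io(io(float)), io(float)) }, so A -> pair(io(io(float)), io(float)).

pair(io(io(float)), io(float))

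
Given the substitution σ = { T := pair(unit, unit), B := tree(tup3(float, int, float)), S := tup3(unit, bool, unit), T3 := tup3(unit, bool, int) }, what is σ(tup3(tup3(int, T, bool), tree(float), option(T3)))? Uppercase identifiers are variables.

Replace each occurrence of T with pair(unit, unit).
Replace each occurrence of T3 with tup3(unit, bool, int).
Result: tup3(tup3(int, pair(unit, unit), bool), tree(float), option(tup3(unit, bool, int))).

tup3(tup3(int, pair(unit, unit), bool), tree(float), option(tup3(unit, bool, int)))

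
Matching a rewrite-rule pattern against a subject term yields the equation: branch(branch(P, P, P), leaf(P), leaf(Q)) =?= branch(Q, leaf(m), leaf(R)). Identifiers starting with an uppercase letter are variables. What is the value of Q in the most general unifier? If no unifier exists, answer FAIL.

Decompose branch/3: branch(P, P, P) =?= Q,  leaf(P) =?= leaf(m),  leaf(Q) =?= leaf(R).
Bind Q := branch(P, P, P); substituting into the one remaining equation that mentions Q gives: leaf(branch(P, P, P)) =?= leaf(R).
Decompose leaf/1: P =?= m.
Bind P := m; substituting into the remaining equation gives: leaf(branch(m, m, m)) =?= leaf(R). Substituting into the earlier binding gives Q := branch(m, m, m).
Decompose leaf/1: branch(m, m, m) =?= R.
Bind R := branch(m, m, m).
MGU = { Q ↦ branch(m, m, m), P ↦ m, R ↦ branch(m, m, m) }, so Q ↦ branch(m, m, m).

branch(m, m, m)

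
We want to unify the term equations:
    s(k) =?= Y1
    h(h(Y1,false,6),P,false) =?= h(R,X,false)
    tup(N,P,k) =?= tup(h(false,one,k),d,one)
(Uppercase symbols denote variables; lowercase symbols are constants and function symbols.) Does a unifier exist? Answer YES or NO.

Bind Y1 := s(k); substituting into the one remaining equation that mentions Y1 gives: h(h(s(k),false,6),P,false) =?= h(R,X,false).
Decompose h/3: h(s(k),false,6) =?= R,  P =?= X,  false =?= false.
Bind R := h(s(k),false,6); no other remaining equation mentions R.
Bind P := X; substituting into the one remaining equation that mentions P gives: tup(N,X,k) =?= tup(h(false,one,k),d,one).
Delete trivial equation false =?= false.
Decompose tup/3: N =?= h(false,one,k),  X =?= d,  k =?= one.
Bind N := h(false,one,k); no other remaining equation mentions N.
Bind X := d; no other remaining equation mentions X. Substituting into the earlier binding gives P := d.
Clash: constants k and one differ; no unifier exists.

NO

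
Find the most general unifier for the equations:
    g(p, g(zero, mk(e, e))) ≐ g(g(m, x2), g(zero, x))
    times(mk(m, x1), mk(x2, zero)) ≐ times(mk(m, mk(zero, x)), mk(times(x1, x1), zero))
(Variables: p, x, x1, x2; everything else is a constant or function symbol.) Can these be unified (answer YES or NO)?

Decompose g/2: p ≐ g(m, x2),  g(zero, mk(e, e)) ≐ g(zero, x).
Bind p := g(m, x2); no other remaining equation mentions p.
Decompose g/2: zero ≐ zero,  mk(e, e) ≐ x.
Delete trivial equation zero ≐ zero.
Bind x := mk(e, e); substituting into the remaining equation gives: times(mk(m, x1), mk(x2, zero)) ≐ times(mk(m, mk(zero, mk(e, e))), mk(times(x1, x1), zero)).
Decompose times/2: mk(m, x1) ≐ mk(m, mk(zero, mk(e, e))),  mk(x2, zero) ≐ mk(times(x1, x1), zero).
Decompose mk/2: m ≐ m,  x1 ≐ mk(zero, mk(e, e)).
Delete trivial equation m ≐ m.
Bind x1 := mk(zero, mk(e, e)); substituting into the remaining equation gives: mk(x2, zero) ≐ mk(times(mk(zero, mk(e, e)), mk(zero, mk(e, e))), zero).
Decompose mk/2: x2 ≐ times(mk(zero, mk(e, e)), mk(zero, mk(e, e))),  zero ≐ zero.
Bind x2 := times(mk(zero, mk(e, e)), mk(zero, mk(e, e))); no other remaining equation mentions x2. Substituting into the earlier binding gives p := g(m, times(mk(zero, mk(e, e)), mk(zero, mk(e, e)))).
Delete trivial equation zero ≐ zero.
No equations remain and no clash or occurs-check failure arose, so a unifier exists.

YES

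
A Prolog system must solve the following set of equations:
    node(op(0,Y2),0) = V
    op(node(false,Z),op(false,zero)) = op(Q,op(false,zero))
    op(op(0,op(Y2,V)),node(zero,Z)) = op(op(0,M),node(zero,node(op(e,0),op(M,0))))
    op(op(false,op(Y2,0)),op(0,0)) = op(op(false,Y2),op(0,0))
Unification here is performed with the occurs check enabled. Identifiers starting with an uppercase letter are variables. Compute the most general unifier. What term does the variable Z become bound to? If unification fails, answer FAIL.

Bind V := node(op(0,Y2),0); substituting into the one remaining equation that mentions V gives: op(op(0,op(Y2,node(op(0,Y2),0))),node(zero,Z)) = op(op(0,M),node(zero,node(op(e,0),op(M,0)))).
Decompose op/2: node(false,Z) = Q,  op(false,zero) = op(false,zero).
Bind Q := node(false,Z); no other remaining equation mentions Q.
Delete trivial equation op(false,zero) = op(false,zero).
Decompose op/2: op(0,op(Y2,node(op(0,Y2),0))) = op(0,M),  node(zero,Z) = node(zero,node(op(e,0),op(M,0))).
Decompose op/2: 0 = 0,  op(Y2,node(op(0,Y2),0)) = M.
Delete trivial equation 0 = 0.
Bind M := op(Y2,node(op(0,Y2),0)); substituting into the one remaining equation that mentions M gives: node(zero,Z) = node(zero,node(op(e,0),op(op(Y2,node(op(0,Y2),0)),0))).
Decompose node/2: zero = zero,  Z = node(op(e,0),op(op(Y2,node(op(0,Y2),0)),0)).
Delete trivial equation zero = zero.
Bind Z := node(op(e,0),op(op(Y2,node(op(0,Y2),0)),0)); no other remaining equation mentions Z. Substituting into the earlier binding gives Q := node(false,node(op(e,0),op(op(Y2,node(op(0,Y2),0)),0))).
Decompose op/2: op(false,op(Y2,0)) = op(false,Y2),  op(0,0) = op(0,0).
Decompose op/2: false = false,  op(Y2,0) = Y2.
Delete trivial equation false = false.
Occurs check fails: Y2 occurs in op(Y2,0); the equation Y2 = op(Y2,0) has no finite solution.

FAIL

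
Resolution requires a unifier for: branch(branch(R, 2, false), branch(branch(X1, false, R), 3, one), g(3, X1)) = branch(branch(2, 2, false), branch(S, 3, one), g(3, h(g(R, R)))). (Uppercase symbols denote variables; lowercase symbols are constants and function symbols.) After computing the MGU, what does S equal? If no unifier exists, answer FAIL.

branch(h(g(2, 2)), false, 2)

Decompose branch/3: branch(R, 2, false) = branch(2, 2, false),  branch(branch(X1, false, R), 3, one) = branch(S, 3, one),  g(3, X1) = g(3, h(g(R, R))).
Decompose branch/3: R = 2,  2 = 2,  false = false.
Bind R := 2; substituting into the 2 remaining equations that mention R gives: branch(branch(X1, false, 2), 3, one) = branch(S, 3, one),  g(3, X1) = g(3, h(g(2, 2))).
Delete trivial equation 2 = 2.
Delete trivial equation false = false.
Decompose branch/3: branch(X1, false, 2) = S,  3 = 3,  one = one.
Bind S := branch(X1, false, 2); no other remaining equation mentions S.
Delete trivial equation 3 = 3.
Delete trivial equation one = one.
Decompose g/2: 3 = 3,  X1 = h(g(2, 2)).
Delete trivial equation 3 = 3.
Bind X1 := h(g(2, 2)). Substituting into the earlier binding gives S := branch(h(g(2, 2)), false, 2).
MGU = { R ↦ 2, S ↦ branch(h(g(2, 2)), false, 2), X1 ↦ h(g(2, 2)) }, so S ↦ branch(h(g(2, 2)), false, 2).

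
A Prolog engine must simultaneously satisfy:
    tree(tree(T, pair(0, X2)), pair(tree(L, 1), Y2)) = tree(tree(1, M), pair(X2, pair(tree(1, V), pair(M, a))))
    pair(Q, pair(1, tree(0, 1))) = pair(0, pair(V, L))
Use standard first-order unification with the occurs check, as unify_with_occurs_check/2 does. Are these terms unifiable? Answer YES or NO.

Decompose tree/2: tree(T, pair(0, X2)) = tree(1, M),  pair(tree(L, 1), Y2) = pair(X2, pair(tree(1, V), pair(M, a))).
Decompose tree/2: T = 1,  pair(0, X2) = M.
Bind T := 1; no other remaining equation mentions T.
Bind M := pair(0, X2); substituting into the one remaining equation that mentions M gives: pair(tree(L, 1), Y2) = pair(X2, pair(tree(1, V), pair(pair(0, X2), a))).
Decompose pair/2: tree(L, 1) = X2,  Y2 = pair(tree(1, V), pair(pair(0, X2), a)).
Bind X2 := tree(L, 1); substituting into the one remaining equation that mentions X2 gives: Y2 = pair(tree(1, V), pair(pair(0, tree(L, 1)), a)). Substituting into the earlier binding gives M := pair(0, tree(L, 1)).
Bind Y2 := pair(tree(1, V), pair(pair(0, tree(L, 1)), a)); no other remaining equation mentions Y2.
Decompose pair/2: Q = 0,  pair(1, tree(0, 1)) = pair(V, L).
Bind Q := 0; no other remaining equation mentions Q.
Decompose pair/2: 1 = V,  tree(0, 1) = L.
Bind V := 1; no other remaining equation mentions V. Substituting into the earlier binding gives Y2 := pair(tree(1, 1), pair(pair(0, tree(L, 1)), a)).
Bind L := tree(0, 1). Substituting into the earlier bindings gives M := pair(0, tree(tree(0, 1), 1)), X2 := tree(tree(0, 1), 1), Y2 := pair(tree(1, 1), pair(pair(0, tree(tree(0, 1), 1)), a)).
No equations remain and no clash or occurs-check failure arose, so a unifier exists.

YES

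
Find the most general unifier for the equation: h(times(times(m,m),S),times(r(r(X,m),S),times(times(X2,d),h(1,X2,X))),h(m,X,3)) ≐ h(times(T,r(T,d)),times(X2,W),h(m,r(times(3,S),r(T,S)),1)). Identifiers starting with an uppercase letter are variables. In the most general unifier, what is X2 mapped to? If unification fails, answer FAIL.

Decompose h/3: times(times(m,m),S) ≐ times(T,r(T,d)),  times(r(r(X,m),S),times(times(X2,d),h(1,X2,X))) ≐ times(X2,W),  h(m,X,3) ≐ h(m,r(times(3,S),r(T,S)),1).
Decompose times/2: times(m,m) ≐ T,  S ≐ r(T,d).
Bind T := times(m,m); substituting into the 2 remaining equations that mention T gives: S ≐ r(times(m,m),d),  h(m,X,3) ≐ h(m,r(times(3,S),r(times(m,m),S)),1).
Bind S := r(times(m,m),d); substituting into the remaining equations gives: times(r(r(X,m),r(times(m,m),d)),times(times(X2,d),h(1,X2,X))) ≐ times(X2,W),  h(m,X,3) ≐ h(m,r(times(3,r(times(m,m),d)),r(times(m,m),r(times(m,m),d))),1).
Decompose times/2: r(r(X,m),r(times(m,m),d)) ≐ X2,  times(times(X2,d),h(1,X2,X)) ≐ W.
Bind X2 := r(r(X,m),r(times(m,m),d)); substituting into the one remaining equation that mentions X2 gives: times(times(r(r(X,m),r(times(m,m),d)),d),h(1,r(r(X,m),r(times(m,m),d)),X)) ≐ W.
Bind W := times(times(r(r(X,m),r(times(m,m),d)),d),h(1,r(r(X,m),r(times(m,m),d)),X)); no other remaining equation mentions W.
Decompose h/3: m ≐ m,  X ≐ r(times(3,r(times(m,m),d)),r(times(m,m),r(times(m,m),d))),  3 ≐ 1.
Delete trivial equation m ≐ m.
Bind X := r(times(3,r(times(m,m),d)),r(times(m,m),r(times(m,m),d))); no other remaining equation mentions X. Substituting into the earlier bindings gives X2 := r(r(r(times(3,r(times(m,m),d)),r(times(m,m),r(times(m,m),d))),m),r(times(m,m),d)), W := times(times(r(r(r(times(3,r(times(m,m),d)),r(times(m,m),r(times(m,m),d))),m),r(times(m,m),d)),d),h(1,r(r(r(times(3,r(times(m,m),d)),r(times(m,m),r(times(m,m),d))),m),r(times(m,m),d)),r(times(3,r(times(m,m),d)),r(times(m,m),r(times(m,m),d))))).
Clash: constants 3 and 1 differ; no unifier exists.

FAIL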